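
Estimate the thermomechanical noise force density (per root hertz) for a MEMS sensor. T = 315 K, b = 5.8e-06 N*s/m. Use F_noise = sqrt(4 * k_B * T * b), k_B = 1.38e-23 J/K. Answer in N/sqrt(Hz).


Step 1: Compute 4 * k_B * T * b
= 4 * 1.38e-23 * 315 * 5.8e-06
= 1.0085e-25 N^2/Hz
Step 2: F_noise = sqrt(1.0085e-25)
F_noise = 3.18e-13 N/sqrt(Hz)


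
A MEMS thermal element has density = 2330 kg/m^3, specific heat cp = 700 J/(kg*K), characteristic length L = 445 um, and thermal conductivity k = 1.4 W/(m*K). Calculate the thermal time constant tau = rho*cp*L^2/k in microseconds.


Step 1: Convert L to m: L = 445e-6 m
Step 2: L^2 = (445e-6)^2 = 1.98025e-07 m^2
Step 3: tau = 2330 * 700 * 1.98025e-07 / 1.4 = 2.30699125e-01 s
Step 4: Convert to microseconds (multiply by 1e6).
tau = 230699.125 us


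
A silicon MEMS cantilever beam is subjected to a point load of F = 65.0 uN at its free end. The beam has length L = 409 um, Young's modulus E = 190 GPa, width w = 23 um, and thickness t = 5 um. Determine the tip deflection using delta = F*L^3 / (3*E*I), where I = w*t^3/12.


Step 1: Calculate the second moment of area.
I = w * t^3 / 12 = 23 * 5^3 / 12 = 239.5833 um^4
Step 2: Convert E to consistent units (1 GPa = 1000 uN/um^2).
E = 190 GPa = 190000 uN/um^2
Step 3: Calculate tip deflection.
delta = F * L^3 / (3 * E * I)
delta = 65.0 * 409^3 / (3 * 190000 * 239.5833)
delta = 32.5651 um


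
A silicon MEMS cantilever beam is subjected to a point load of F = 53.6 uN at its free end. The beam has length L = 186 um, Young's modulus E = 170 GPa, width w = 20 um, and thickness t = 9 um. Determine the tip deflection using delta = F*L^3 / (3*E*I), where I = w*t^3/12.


Step 1: Calculate the second moment of area.
I = w * t^3 / 12 = 20 * 9^3 / 12 = 1215.0 um^4
Step 2: Convert E to consistent units (1 GPa = 1000 uN/um^2).
E = 170 GPa = 170000 uN/um^2
Step 3: Calculate tip deflection.
delta = F * L^3 / (3 * E * I)
delta = 53.6 * 186^3 / (3 * 170000 * 1215.0)
delta = 0.5566 um


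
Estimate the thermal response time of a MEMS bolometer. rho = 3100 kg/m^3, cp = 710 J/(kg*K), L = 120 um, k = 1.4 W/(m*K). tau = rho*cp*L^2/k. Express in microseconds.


Step 1: Convert L to m: L = 120e-6 m
Step 2: L^2 = (120e-6)^2 = 1.44e-08 m^2
Step 3: tau = 3100 * 710 * 1.44e-08 / 1.4 = 2.263885714e-02 s
Step 4: Convert to microseconds (multiply by 1e6).
tau = 22638.857 us


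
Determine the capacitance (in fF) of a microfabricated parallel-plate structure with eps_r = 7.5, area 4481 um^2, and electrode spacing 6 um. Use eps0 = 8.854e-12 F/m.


Step 1: Convert area to m^2: A = 4481e-12 m^2
Step 2: Convert gap to m: d = 6e-6 m
Step 3: C = eps0 * eps_r * A / d
C = 8.854e-12 * 7.5 * 4481e-12 / 6e-6
Step 4: Convert to fF (multiply by 1e15).
C = 49.59 fF


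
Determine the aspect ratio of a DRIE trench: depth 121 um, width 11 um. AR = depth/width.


Step 1: AR = depth / width
Step 2: AR = 121 / 11
AR = 11.0


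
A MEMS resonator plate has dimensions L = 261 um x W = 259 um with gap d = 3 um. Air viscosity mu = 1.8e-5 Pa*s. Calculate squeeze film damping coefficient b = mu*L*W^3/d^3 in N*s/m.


Step 1: Convert to SI.
L = 261e-6 m, W = 259e-6 m, d = 3e-6 m
Step 2: W^3 = (259e-6)^3 = 1.74e-11 m^3
Step 3: d^3 = (3e-6)^3 = 2.70e-17 m^3
Step 4: b = 1.8e-5 * 261e-6 * 1.74e-11 / 2.70e-17
b = 3.02e-03 N*s/m


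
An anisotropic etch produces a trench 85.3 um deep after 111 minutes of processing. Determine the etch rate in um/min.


Step 1: Etch rate = depth / time
Step 2: rate = 85.3 / 111
rate = 0.768 um/min


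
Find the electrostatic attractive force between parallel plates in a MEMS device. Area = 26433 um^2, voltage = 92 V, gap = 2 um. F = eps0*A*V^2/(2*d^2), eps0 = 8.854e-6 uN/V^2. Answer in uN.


Step 1: Identify parameters.
eps0 = 8.854e-6 uN/V^2, A = 26433 um^2, V = 92 V, d = 2 um
Step 2: Compute V^2 = 92^2 = 8464
Step 3: Compute d^2 = 2^2 = 4
Step 4: F = 0.5 * 8.854e-6 * 26433 * 8464 / 4
F = 247.612 uN


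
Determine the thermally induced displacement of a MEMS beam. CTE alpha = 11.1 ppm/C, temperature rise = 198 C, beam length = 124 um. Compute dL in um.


Step 1: Convert CTE: alpha = 11.1 ppm/C = 11.1e-6 /C
Step 2: dL = 11.1e-6 * 198 * 124
dL = 0.2725 um


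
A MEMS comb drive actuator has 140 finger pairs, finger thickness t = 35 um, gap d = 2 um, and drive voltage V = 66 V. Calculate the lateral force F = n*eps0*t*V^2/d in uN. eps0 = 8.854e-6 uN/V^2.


Step 1: Parameters: n=140, eps0=8.854e-6 uN/V^2, t=35 um, V=66 V, d=2 um
Step 2: V^2 = 4356
Step 3: F = 140 * 8.854e-6 * 35 * 4356 / 2
F = 94.492 uN


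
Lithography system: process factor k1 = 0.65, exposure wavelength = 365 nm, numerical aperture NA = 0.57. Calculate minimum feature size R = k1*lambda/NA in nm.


Step 1: Identify values: k1 = 0.65, lambda = 365 nm, NA = 0.57
Step 2: R = k1 * lambda / NA
R = 0.65 * 365 / 0.57
R = 416.2 nm


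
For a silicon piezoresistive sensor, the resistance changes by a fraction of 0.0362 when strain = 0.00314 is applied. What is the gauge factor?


Step 1: Identify values.
dR/R = 0.0362, strain = 0.00314
Step 2: GF = (dR/R) / strain = 0.0362 / 0.00314
GF = 11.5


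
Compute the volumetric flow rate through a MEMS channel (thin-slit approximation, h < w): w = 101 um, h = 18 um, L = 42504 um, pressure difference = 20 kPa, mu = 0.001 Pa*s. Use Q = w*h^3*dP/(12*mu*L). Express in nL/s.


Step 1: Convert all dimensions to SI (meters).
w = 101e-6 m, h = 18e-6 m, L = 42504e-6 m, dP = 20e3 Pa
Step 2: Q = w * h^3 * dP / (12 * mu * L)
Q = 101e-6 * (18e-6)^3 * 20e3 / (12 * 0.001 * 42504e-6) = 2.309712e-11 m^3/s
Step 3: Convert Q from m^3/s to nL/s (1 m^3 = 1e12 nL, so multiply by 1e12).
Q = 23.097 nL/s


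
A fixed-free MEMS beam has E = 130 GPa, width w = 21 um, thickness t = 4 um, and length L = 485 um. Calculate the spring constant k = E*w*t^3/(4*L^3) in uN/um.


Step 1: Convert E to consistent units (1 GPa = 1000 uN/um^2).
E = 130 GPa = 130000 uN/um^2
Step 2: Compute t^3 = 4^3 = 64
Step 3: Compute L^3 = 485^3 = 114084125
Step 4: k = 130000 * 21 * 64 / (4 * 114084125)
k = 0.3829 uN/um


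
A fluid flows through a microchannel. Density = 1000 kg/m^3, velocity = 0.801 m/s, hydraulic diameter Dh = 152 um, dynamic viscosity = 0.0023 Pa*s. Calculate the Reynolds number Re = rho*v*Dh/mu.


Step 1: Convert Dh to meters: Dh = 152e-6 m
Step 2: Re = rho * v * Dh / mu
Re = 1000 * 0.801 * 152e-6 / 0.0023
Re = 52.936


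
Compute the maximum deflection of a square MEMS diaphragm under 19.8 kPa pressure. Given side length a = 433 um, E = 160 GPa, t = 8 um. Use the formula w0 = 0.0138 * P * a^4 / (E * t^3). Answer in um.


Step 1: Convert pressure to compatible units (E is in GPa, so P in GPa).
P = 19.8 kPa = 19.8e-6 GPa
Step 2: Compute numerator: 0.0138 * P * a^4.
a^4 = 433^4 = 35152125121
numerator = 0.0138 * 19.8e-6 * 35152125121 = 9.60497e+03
Step 3: Compute denominator: E * t^3 = 160 * 8^3 = 81920
Step 4: w0 = numerator / denominator = 9.60497e+03 / 81920 = 0.1172 um


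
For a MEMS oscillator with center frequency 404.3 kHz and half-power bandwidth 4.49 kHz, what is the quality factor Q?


Step 1: Q = f0 / bandwidth
Step 2: Q = 404.3 / 4.49
Q = 90.0


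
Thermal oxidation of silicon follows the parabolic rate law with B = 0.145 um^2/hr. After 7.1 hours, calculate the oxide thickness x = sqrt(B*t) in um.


Step 1: Compute B*t = 0.145 * 7.1 = 1.0295
Step 2: x = sqrt(1.0295)
x = 1.015 um


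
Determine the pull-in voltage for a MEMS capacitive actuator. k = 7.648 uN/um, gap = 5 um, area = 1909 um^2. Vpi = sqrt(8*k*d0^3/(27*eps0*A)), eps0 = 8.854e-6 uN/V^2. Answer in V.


Step 1: Compute numerator: 8 * k * d0^3 = 8 * 7.648 * 5^3 = 7648.0
Step 2: Compute denominator: 27 * eps0 * A = 27 * 8.854e-6 * 1909 = 0.456362
Step 3: Vpi = sqrt(7648.0 / 0.456362)
Vpi = 129.46 V


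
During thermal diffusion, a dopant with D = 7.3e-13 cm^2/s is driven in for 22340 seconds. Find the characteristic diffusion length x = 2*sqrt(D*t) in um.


Step 1: Compute D*t = 7.3e-13 * 22340 = 1.63082e-08 cm^2
Step 2: sqrt(D*t) = 1.27704e-04 cm
Step 3: x = 2 * 1.27704e-04 cm = 2.55408e-04 cm
Step 4: Convert to um (1 cm = 1e4 um): x = 2.554 um


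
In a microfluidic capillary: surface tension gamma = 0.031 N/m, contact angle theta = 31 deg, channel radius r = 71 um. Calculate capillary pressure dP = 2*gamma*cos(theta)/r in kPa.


Step 1: cos(31 deg) = 0.8572
Step 2: Convert r to m: r = 71e-6 m
Step 3: dP = 2 * 0.031 * 0.8572 / 71e-6 = 748.5 Pa
Step 4: Convert Pa to kPa (divide by 1000).
dP = 0.75 kPa


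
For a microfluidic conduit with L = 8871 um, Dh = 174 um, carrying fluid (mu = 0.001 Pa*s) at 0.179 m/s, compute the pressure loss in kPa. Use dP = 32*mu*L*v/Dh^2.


Step 1: Convert to SI: L = 8871e-6 m, Dh = 174e-6 m
Step 2: dP = 32 * 0.001 * 8871e-6 * 0.179 / (174e-6)^2
Step 3: dP = 1678.33 Pa
Step 4: Convert to kPa: dP = 1.68 kPa


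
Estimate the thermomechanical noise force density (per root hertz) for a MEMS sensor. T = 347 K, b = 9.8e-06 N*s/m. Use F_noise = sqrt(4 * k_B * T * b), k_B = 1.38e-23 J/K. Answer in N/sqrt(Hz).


Step 1: Compute 4 * k_B * T * b
= 4 * 1.38e-23 * 347 * 9.8e-06
= 1.8771e-25 N^2/Hz
Step 2: F_noise = sqrt(1.8771e-25)
F_noise = 4.33e-13 N/sqrt(Hz)


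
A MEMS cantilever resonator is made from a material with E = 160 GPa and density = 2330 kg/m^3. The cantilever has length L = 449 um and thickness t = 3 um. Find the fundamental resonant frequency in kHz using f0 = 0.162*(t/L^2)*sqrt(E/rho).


Step 1: Convert units to SI.
t_SI = 3e-6 m, L_SI = 449e-6 m
Step 2: Calculate sqrt(E/rho).
sqrt(160e9 / 2330) = 8286.71 m/s
Step 3: Compute f0.
f0 = 0.162 * 3e-6 / (449e-6)^2 * 8286.71 = 19976.8 Hz = 19.98 kHz


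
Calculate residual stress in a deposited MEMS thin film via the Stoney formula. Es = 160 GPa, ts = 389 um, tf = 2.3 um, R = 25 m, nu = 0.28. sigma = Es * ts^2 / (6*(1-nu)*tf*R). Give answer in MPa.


Step 1: Compute numerator: Es * ts^2 = 160 * 389^2 = 24211360 (GPa*um^2)
Step 2: Compute denominator (R in um): 6*(1-nu)*tf*R = 6*0.72*2.3*25e6 = 248400000.0 (um^2)
Step 3: sigma (GPa) = 24211360 / 248400000.0 = 9.7469e-02 GPa
Step 4: Convert to MPa (x1000): sigma = 97.5 MPa


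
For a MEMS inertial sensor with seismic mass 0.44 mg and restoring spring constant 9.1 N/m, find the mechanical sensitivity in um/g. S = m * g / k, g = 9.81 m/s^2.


Step 1: Convert mass: m = 0.44 mg = 4.40e-07 kg
Step 2: S = m * g / k = 4.40e-07 * 9.81 / 9.1
Step 3: S = 4.74e-07 m/g
Step 4: Convert to um/g: S = 0.474 um/g


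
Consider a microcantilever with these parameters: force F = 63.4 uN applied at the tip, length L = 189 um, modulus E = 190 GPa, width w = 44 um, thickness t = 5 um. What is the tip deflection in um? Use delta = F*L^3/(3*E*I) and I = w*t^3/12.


Step 1: Calculate the second moment of area.
I = w * t^3 / 12 = 44 * 5^3 / 12 = 458.3333 um^4
Step 2: Convert E to consistent units (1 GPa = 1000 uN/um^2).
E = 190 GPa = 190000 uN/um^2
Step 3: Calculate tip deflection.
delta = F * L^3 / (3 * E * I)
delta = 63.4 * 189^3 / (3 * 190000 * 458.3333)
delta = 1.6384 um


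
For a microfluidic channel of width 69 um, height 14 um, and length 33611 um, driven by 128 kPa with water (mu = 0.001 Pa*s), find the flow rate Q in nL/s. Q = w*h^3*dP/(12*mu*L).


Step 1: Convert all dimensions to SI (meters).
w = 69e-6 m, h = 14e-6 m, L = 33611e-6 m, dP = 128e3 Pa
Step 2: Q = w * h^3 * dP / (12 * mu * L)
Q = 69e-6 * (14e-6)^3 * 128e3 / (12 * 0.001 * 33611e-6) = 6.0087e-11 m^3/s
Step 3: Convert Q from m^3/s to nL/s (1 m^3 = 1e12 nL, so multiply by 1e12).
Q = 60.087 nL/s


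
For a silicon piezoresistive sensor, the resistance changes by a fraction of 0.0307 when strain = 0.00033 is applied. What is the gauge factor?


Step 1: Identify values.
dR/R = 0.0307, strain = 0.00033
Step 2: GF = (dR/R) / strain = 0.0307 / 0.00033
GF = 93.0


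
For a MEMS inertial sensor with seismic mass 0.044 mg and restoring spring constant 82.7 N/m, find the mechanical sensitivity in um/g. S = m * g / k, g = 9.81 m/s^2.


Step 1: Convert mass: m = 0.044 mg = 4.40e-08 kg
Step 2: S = m * g / k = 4.40e-08 * 9.81 / 82.7
Step 3: S = 5.22e-09 m/g
Step 4: Convert to um/g: S = 0.005 um/g


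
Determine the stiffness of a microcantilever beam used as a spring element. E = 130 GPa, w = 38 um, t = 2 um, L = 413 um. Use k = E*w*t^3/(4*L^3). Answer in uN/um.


Step 1: Convert E to consistent units (1 GPa = 1000 uN/um^2).
E = 130 GPa = 130000 uN/um^2
Step 2: Compute t^3 = 2^3 = 8
Step 3: Compute L^3 = 413^3 = 70444997
Step 4: k = 130000 * 38 * 8 / (4 * 70444997)
k = 0.1403 uN/um


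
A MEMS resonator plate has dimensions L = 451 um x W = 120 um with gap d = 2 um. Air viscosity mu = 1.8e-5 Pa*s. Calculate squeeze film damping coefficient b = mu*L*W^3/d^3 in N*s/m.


Step 1: Convert to SI.
L = 451e-6 m, W = 120e-6 m, d = 2e-6 m
Step 2: W^3 = (120e-6)^3 = 1.73e-12 m^3
Step 3: d^3 = (2e-6)^3 = 8.00e-18 m^3
Step 4: b = 1.8e-5 * 451e-6 * 1.73e-12 / 8.00e-18
b = 1.75e-03 N*s/m


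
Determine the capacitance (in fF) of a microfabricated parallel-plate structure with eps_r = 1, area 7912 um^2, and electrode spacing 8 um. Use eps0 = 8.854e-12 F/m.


Step 1: Convert area to m^2: A = 7912e-12 m^2
Step 2: Convert gap to m: d = 8e-6 m
Step 3: C = eps0 * eps_r * A / d
C = 8.854e-12 * 1 * 7912e-12 / 8e-6
Step 4: Convert to fF (multiply by 1e15).
C = 8.76 fF


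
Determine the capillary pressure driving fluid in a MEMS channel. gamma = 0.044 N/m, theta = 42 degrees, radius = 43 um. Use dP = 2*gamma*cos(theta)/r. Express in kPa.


Step 1: cos(42 deg) = 0.7431
Step 2: Convert r to m: r = 43e-6 m
Step 3: dP = 2 * 0.044 * 0.7431 / 43e-6 = 1520.8 Pa
Step 4: Convert Pa to kPa (divide by 1000).
dP = 1.52 kPa


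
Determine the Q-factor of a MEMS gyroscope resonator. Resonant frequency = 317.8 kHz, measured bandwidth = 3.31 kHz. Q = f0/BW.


Step 1: Q = f0 / bandwidth
Step 2: Q = 317.8 / 3.31
Q = 96.0


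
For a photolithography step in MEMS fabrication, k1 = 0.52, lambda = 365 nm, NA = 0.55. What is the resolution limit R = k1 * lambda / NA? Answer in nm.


Step 1: Identify values: k1 = 0.52, lambda = 365 nm, NA = 0.55
Step 2: R = k1 * lambda / NA
R = 0.52 * 365 / 0.55
R = 345.1 nm


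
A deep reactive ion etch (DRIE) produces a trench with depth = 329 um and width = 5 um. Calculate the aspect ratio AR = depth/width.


Step 1: AR = depth / width
Step 2: AR = 329 / 5
AR = 65.8


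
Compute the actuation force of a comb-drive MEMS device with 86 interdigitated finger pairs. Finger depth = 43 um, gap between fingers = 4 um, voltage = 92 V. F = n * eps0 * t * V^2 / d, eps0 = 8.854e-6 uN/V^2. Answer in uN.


Step 1: Parameters: n=86, eps0=8.854e-6 uN/V^2, t=43 um, V=92 V, d=4 um
Step 2: V^2 = 8464
Step 3: F = 86 * 8.854e-6 * 43 * 8464 / 4
F = 69.282 uN


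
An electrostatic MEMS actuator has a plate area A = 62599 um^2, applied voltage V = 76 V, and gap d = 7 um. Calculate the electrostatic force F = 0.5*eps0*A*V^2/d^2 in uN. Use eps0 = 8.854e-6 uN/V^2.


Step 1: Identify parameters.
eps0 = 8.854e-6 uN/V^2, A = 62599 um^2, V = 76 V, d = 7 um
Step 2: Compute V^2 = 76^2 = 5776
Step 3: Compute d^2 = 7^2 = 49
Step 4: F = 0.5 * 8.854e-6 * 62599 * 5776 / 49
F = 32.667 uN


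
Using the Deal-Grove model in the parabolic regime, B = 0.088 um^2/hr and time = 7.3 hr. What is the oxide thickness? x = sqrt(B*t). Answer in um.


Step 1: Compute B*t = 0.088 * 7.3 = 0.6424
Step 2: x = sqrt(0.6424)
x = 0.801 um


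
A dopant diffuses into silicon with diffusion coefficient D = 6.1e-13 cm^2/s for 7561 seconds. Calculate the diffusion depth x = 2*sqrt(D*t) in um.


Step 1: Compute D*t = 6.1e-13 * 7561 = 4.61221e-09 cm^2
Step 2: sqrt(D*t) = 6.79133e-05 cm
Step 3: x = 2 * 6.79133e-05 cm = 1.358266e-04 cm
Step 4: Convert to um (1 cm = 1e4 um): x = 1.358 um


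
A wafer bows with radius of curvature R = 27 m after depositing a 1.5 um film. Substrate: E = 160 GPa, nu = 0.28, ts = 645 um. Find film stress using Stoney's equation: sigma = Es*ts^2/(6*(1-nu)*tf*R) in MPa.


Step 1: Compute numerator: Es * ts^2 = 160 * 645^2 = 66564000 (GPa*um^2)
Step 2: Compute denominator (R in um): 6*(1-nu)*tf*R = 6*0.72*1.5*27e6 = 174960000.0 (um^2)
Step 3: sigma (GPa) = 66564000 / 174960000.0 = 3.80453e-01 GPa
Step 4: Convert to MPa (x1000): sigma = 380.5 MPa


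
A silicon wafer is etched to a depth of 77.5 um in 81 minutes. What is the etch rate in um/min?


Step 1: Etch rate = depth / time
Step 2: rate = 77.5 / 81
rate = 0.957 um/min


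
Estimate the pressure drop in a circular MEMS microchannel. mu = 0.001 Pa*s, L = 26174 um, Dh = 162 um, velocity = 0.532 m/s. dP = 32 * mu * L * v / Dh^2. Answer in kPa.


Step 1: Convert to SI: L = 26174e-6 m, Dh = 162e-6 m
Step 2: dP = 32 * 0.001 * 26174e-6 * 0.532 / (162e-6)^2
Step 3: dP = 16978.59 Pa
Step 4: Convert to kPa: dP = 16.98 kPa


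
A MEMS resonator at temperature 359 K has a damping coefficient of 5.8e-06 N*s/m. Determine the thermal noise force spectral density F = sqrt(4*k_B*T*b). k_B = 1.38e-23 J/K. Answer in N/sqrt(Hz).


Step 1: Compute 4 * k_B * T * b
= 4 * 1.38e-23 * 359 * 5.8e-06
= 1.1494e-25 N^2/Hz
Step 2: F_noise = sqrt(1.1494e-25)
F_noise = 3.39e-13 N/sqrt(Hz)


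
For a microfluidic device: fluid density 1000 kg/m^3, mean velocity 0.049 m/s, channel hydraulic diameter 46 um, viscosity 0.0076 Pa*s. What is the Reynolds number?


Step 1: Convert Dh to meters: Dh = 46e-6 m
Step 2: Re = rho * v * Dh / mu
Re = 1000 * 0.049 * 46e-6 / 0.0076
Re = 0.297


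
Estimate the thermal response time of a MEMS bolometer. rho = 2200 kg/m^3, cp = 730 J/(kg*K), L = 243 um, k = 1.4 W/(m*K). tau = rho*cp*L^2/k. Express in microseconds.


Step 1: Convert L to m: L = 243e-6 m
Step 2: L^2 = (243e-6)^2 = 5.9049e-08 m^2
Step 3: tau = 2200 * 730 * 5.9049e-08 / 1.4 = 6.773763857e-02 s
Step 4: Convert to microseconds (multiply by 1e6).
tau = 67737.639 us


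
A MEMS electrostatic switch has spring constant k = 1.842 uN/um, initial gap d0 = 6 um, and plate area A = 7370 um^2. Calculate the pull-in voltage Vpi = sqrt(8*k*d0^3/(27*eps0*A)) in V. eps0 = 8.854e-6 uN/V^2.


Step 1: Compute numerator: 8 * k * d0^3 = 8 * 1.842 * 6^3 = 3182.976
Step 2: Compute denominator: 27 * eps0 * A = 27 * 8.854e-6 * 7370 = 1.761857
Step 3: Vpi = sqrt(3182.976 / 1.761857)
Vpi = 42.5 V


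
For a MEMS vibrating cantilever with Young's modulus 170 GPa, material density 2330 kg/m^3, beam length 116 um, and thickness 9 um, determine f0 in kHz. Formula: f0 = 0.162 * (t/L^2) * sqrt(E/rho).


Step 1: Convert units to SI.
t_SI = 9e-6 m, L_SI = 116e-6 m
Step 2: Calculate sqrt(E/rho).
sqrt(170e9 / 2330) = 8541.74 m/s
Step 3: Compute f0.
f0 = 0.162 * 9e-6 / (116e-6)^2 * 8541.74 = 925524.4 Hz = 925.52 kHz


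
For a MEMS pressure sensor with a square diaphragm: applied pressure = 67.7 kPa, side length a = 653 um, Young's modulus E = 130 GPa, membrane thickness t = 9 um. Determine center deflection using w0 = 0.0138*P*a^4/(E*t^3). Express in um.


Step 1: Convert pressure to compatible units (E is in GPa, so P in GPa).
P = 67.7 kPa = 67.7e-6 GPa
Step 2: Compute numerator: 0.0138 * P * a^4.
a^4 = 653^4 = 181824635281
numerator = 0.0138 * 67.7e-6 * 181824635281 = 1.698715e+05
Step 3: Compute denominator: E * t^3 = 130 * 9^3 = 94770
Step 4: w0 = numerator / denominator = 1.698715e+05 / 94770 = 1.7925 um


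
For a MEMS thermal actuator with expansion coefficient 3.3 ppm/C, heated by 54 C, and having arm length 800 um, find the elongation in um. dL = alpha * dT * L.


Step 1: Convert CTE: alpha = 3.3 ppm/C = 3.3e-6 /C
Step 2: dL = 3.3e-6 * 54 * 800
dL = 0.1426 um


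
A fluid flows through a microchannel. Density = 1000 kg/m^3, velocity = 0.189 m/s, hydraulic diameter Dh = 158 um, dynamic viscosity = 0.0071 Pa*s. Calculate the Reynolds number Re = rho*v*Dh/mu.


Step 1: Convert Dh to meters: Dh = 158e-6 m
Step 2: Re = rho * v * Dh / mu
Re = 1000 * 0.189 * 158e-6 / 0.0071
Re = 4.206


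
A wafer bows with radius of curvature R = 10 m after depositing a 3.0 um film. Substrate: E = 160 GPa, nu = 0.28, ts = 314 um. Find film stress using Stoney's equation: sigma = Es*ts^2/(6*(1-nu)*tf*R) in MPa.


Step 1: Compute numerator: Es * ts^2 = 160 * 314^2 = 15775360 (GPa*um^2)
Step 2: Compute denominator (R in um): 6*(1-nu)*tf*R = 6*0.72*3.0*10e6 = 129600000.0 (um^2)
Step 3: sigma (GPa) = 15775360 / 129600000.0 = 1.21723e-01 GPa
Step 4: Convert to MPa (x1000): sigma = 121.7 MPa


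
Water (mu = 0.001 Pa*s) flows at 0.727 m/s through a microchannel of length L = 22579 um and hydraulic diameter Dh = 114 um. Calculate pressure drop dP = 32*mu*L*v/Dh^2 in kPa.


Step 1: Convert to SI: L = 22579e-6 m, Dh = 114e-6 m
Step 2: dP = 32 * 0.001 * 22579e-6 * 0.727 / (114e-6)^2
Step 3: dP = 40418.43 Pa
Step 4: Convert to kPa: dP = 40.42 kPa


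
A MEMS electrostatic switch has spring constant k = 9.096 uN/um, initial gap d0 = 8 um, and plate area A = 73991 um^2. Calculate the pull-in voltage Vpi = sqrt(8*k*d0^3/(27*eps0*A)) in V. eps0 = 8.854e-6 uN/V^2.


Step 1: Compute numerator: 8 * k * d0^3 = 8 * 9.096 * 8^3 = 37257.216
Step 2: Compute denominator: 27 * eps0 * A = 27 * 8.854e-6 * 73991 = 17.68814
Step 3: Vpi = sqrt(37257.216 / 17.68814)
Vpi = 45.89 V


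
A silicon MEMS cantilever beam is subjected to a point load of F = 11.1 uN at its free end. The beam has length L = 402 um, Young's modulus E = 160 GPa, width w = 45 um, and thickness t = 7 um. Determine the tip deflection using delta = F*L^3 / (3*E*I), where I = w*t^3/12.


Step 1: Calculate the second moment of area.
I = w * t^3 / 12 = 45 * 7^3 / 12 = 1286.25 um^4
Step 2: Convert E to consistent units (1 GPa = 1000 uN/um^2).
E = 160 GPa = 160000 uN/um^2
Step 3: Calculate tip deflection.
delta = F * L^3 / (3 * E * I)
delta = 11.1 * 402^3 / (3 * 160000 * 1286.25)
delta = 1.168 um


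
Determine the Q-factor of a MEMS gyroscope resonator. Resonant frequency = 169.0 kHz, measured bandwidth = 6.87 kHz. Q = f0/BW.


Step 1: Q = f0 / bandwidth
Step 2: Q = 169.0 / 6.87
Q = 24.6


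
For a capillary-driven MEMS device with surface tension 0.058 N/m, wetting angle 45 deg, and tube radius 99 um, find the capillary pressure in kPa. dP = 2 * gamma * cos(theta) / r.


Step 1: cos(45 deg) = 0.7071
Step 2: Convert r to m: r = 99e-6 m
Step 3: dP = 2 * 0.058 * 0.7071 / 99e-6 = 828.5 Pa
Step 4: Convert Pa to kPa (divide by 1000).
dP = 0.83 kPa


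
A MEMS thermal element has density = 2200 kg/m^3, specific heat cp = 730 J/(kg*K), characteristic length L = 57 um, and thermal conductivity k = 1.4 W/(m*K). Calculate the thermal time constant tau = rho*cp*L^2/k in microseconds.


Step 1: Convert L to m: L = 57e-6 m
Step 2: L^2 = (57e-6)^2 = 3.249e-09 m^2
Step 3: tau = 2200 * 730 * 3.249e-09 / 1.4 = 3.72706714e-03 s
Step 4: Convert to microseconds (multiply by 1e6).
tau = 3727.067 us


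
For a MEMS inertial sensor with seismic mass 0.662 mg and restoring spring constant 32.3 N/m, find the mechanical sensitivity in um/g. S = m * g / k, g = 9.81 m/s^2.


Step 1: Convert mass: m = 0.662 mg = 6.62e-07 kg
Step 2: S = m * g / k = 6.62e-07 * 9.81 / 32.3
Step 3: S = 2.01e-07 m/g
Step 4: Convert to um/g: S = 0.201 um/g


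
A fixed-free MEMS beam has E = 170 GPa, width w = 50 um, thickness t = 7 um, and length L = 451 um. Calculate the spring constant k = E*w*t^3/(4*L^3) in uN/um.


Step 1: Convert E to consistent units (1 GPa = 1000 uN/um^2).
E = 170 GPa = 170000 uN/um^2
Step 2: Compute t^3 = 7^3 = 343
Step 3: Compute L^3 = 451^3 = 91733851
Step 4: k = 170000 * 50 * 343 / (4 * 91733851)
k = 7.9455 uN/um


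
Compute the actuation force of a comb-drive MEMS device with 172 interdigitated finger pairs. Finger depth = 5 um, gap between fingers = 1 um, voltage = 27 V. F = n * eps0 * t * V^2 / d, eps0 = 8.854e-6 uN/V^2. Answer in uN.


Step 1: Parameters: n=172, eps0=8.854e-6 uN/V^2, t=5 um, V=27 V, d=1 um
Step 2: V^2 = 729
Step 3: F = 172 * 8.854e-6 * 5 * 729 / 1
F = 5.551 uN


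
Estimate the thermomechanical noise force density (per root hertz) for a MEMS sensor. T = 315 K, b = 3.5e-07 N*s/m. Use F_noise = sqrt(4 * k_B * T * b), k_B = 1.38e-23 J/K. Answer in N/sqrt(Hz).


Step 1: Compute 4 * k_B * T * b
= 4 * 1.38e-23 * 315 * 3.5e-07
= 6.0858e-27 N^2/Hz
Step 2: F_noise = sqrt(6.0858e-27)
F_noise = 7.80e-14 N/sqrt(Hz)


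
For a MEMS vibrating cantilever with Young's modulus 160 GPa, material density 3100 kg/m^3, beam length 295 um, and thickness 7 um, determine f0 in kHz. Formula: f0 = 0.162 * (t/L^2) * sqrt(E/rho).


Step 1: Convert units to SI.
t_SI = 7e-6 m, L_SI = 295e-6 m
Step 2: Calculate sqrt(E/rho).
sqrt(160e9 / 3100) = 7184.21 m/s
Step 3: Compute f0.
f0 = 0.162 * 7e-6 / (295e-6)^2 * 7184.21 = 93615.6 Hz = 93.62 kHz


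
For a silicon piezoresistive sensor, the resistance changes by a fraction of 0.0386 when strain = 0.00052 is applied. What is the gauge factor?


Step 1: Identify values.
dR/R = 0.0386, strain = 0.00052
Step 2: GF = (dR/R) / strain = 0.0386 / 0.00052
GF = 74.2


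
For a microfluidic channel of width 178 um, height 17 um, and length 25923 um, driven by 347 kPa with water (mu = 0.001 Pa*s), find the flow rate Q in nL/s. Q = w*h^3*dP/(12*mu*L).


Step 1: Convert all dimensions to SI (meters).
w = 178e-6 m, h = 17e-6 m, L = 25923e-6 m, dP = 347e3 Pa
Step 2: Q = w * h^3 * dP / (12 * mu * L)
Q = 178e-6 * (17e-6)^3 * 347e3 / (12 * 0.001 * 25923e-6) = 9.7550553e-10 m^3/s
Step 3: Convert Q from m^3/s to nL/s (1 m^3 = 1e12 nL, so multiply by 1e12).
Q = 975.506 nL/s


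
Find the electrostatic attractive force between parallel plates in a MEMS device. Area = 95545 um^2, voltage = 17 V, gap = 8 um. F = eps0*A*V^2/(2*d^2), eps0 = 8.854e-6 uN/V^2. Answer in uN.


Step 1: Identify parameters.
eps0 = 8.854e-6 uN/V^2, A = 95545 um^2, V = 17 V, d = 8 um
Step 2: Compute V^2 = 17^2 = 289
Step 3: Compute d^2 = 8^2 = 64
Step 4: F = 0.5 * 8.854e-6 * 95545 * 289 / 64
F = 1.91 uN


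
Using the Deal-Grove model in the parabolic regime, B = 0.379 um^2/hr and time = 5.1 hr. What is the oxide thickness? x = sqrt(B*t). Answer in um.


Step 1: Compute B*t = 0.379 * 5.1 = 1.9329
Step 2: x = sqrt(1.9329)
x = 1.39 um


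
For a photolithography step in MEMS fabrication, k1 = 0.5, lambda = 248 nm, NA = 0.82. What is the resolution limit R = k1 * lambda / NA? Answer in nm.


Step 1: Identify values: k1 = 0.5, lambda = 248 nm, NA = 0.82
Step 2: R = k1 * lambda / NA
R = 0.5 * 248 / 0.82
R = 151.2 nm


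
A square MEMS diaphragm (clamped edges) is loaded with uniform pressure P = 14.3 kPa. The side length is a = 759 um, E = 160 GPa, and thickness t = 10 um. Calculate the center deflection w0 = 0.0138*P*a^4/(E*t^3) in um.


Step 1: Convert pressure to compatible units (E is in GPa, so P in GPa).
P = 14.3 kPa = 14.3e-6 GPa
Step 2: Compute numerator: 0.0138 * P * a^4.
a^4 = 759^4 = 331869318561
numerator = 0.0138 * 14.3e-6 * 331869318561 = 6.54911e+04
Step 3: Compute denominator: E * t^3 = 160 * 10^3 = 160000
Step 4: w0 = numerator / denominator = 6.54911e+04 / 160000 = 0.4093 um


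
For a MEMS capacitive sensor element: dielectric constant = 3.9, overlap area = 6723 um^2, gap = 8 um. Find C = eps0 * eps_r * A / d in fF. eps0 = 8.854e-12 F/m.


Step 1: Convert area to m^2: A = 6723e-12 m^2
Step 2: Convert gap to m: d = 8e-6 m
Step 3: C = eps0 * eps_r * A / d
C = 8.854e-12 * 3.9 * 6723e-12 / 8e-6
Step 4: Convert to fF (multiply by 1e15).
C = 29.02 fF


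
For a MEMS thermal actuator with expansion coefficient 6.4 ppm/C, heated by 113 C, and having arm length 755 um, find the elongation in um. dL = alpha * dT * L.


Step 1: Convert CTE: alpha = 6.4 ppm/C = 6.4e-6 /C
Step 2: dL = 6.4e-6 * 113 * 755
dL = 0.546 um


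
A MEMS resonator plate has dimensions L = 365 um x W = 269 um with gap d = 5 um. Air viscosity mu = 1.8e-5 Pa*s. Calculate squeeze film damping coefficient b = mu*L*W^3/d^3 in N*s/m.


Step 1: Convert to SI.
L = 365e-6 m, W = 269e-6 m, d = 5e-6 m
Step 2: W^3 = (269e-6)^3 = 1.95e-11 m^3
Step 3: d^3 = (5e-6)^3 = 1.25e-16 m^3
Step 4: b = 1.8e-5 * 365e-6 * 1.95e-11 / 1.25e-16
b = 1.02e-03 N*s/m


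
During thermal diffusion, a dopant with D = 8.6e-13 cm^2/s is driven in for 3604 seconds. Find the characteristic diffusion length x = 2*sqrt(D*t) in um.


Step 1: Compute D*t = 8.6e-13 * 3604 = 3.09944e-09 cm^2
Step 2: sqrt(D*t) = 5.56726e-05 cm
Step 3: x = 2 * 5.56726e-05 cm = 1.113452e-04 cm
Step 4: Convert to um (1 cm = 1e4 um): x = 1.113 um


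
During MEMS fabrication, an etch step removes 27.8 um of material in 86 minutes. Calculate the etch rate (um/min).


Step 1: Etch rate = depth / time
Step 2: rate = 27.8 / 86
rate = 0.323 um/min


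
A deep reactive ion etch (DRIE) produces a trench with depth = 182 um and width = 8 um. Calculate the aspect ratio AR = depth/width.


Step 1: AR = depth / width
Step 2: AR = 182 / 8
AR = 22.8


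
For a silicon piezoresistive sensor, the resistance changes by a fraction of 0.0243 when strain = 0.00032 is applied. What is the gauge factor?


Step 1: Identify values.
dR/R = 0.0243, strain = 0.00032
Step 2: GF = (dR/R) / strain = 0.0243 / 0.00032
GF = 75.9


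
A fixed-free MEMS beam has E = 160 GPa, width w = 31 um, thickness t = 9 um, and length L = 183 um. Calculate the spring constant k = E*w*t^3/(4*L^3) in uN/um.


Step 1: Convert E to consistent units (1 GPa = 1000 uN/um^2).
E = 160 GPa = 160000 uN/um^2
Step 2: Compute t^3 = 9^3 = 729
Step 3: Compute L^3 = 183^3 = 6128487
Step 4: k = 160000 * 31 * 729 / (4 * 6128487)
k = 147.5013 uN/um


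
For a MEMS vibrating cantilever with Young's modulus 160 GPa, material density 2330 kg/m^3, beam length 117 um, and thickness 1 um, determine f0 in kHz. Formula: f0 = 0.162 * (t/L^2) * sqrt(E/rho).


Step 1: Convert units to SI.
t_SI = 1e-6 m, L_SI = 117e-6 m
Step 2: Calculate sqrt(E/rho).
sqrt(160e9 / 2330) = 8286.71 m/s
Step 3: Compute f0.
f0 = 0.162 * 1e-6 / (117e-6)^2 * 8286.71 = 98067.6 Hz = 98.07 kHz


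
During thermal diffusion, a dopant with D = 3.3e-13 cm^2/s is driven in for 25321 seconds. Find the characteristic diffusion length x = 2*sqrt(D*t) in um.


Step 1: Compute D*t = 3.3e-13 * 25321 = 8.35593e-09 cm^2
Step 2: sqrt(D*t) = 9.14108e-05 cm
Step 3: x = 2 * 9.14108e-05 cm = 1.828216e-04 cm
Step 4: Convert to um (1 cm = 1e4 um): x = 1.828 um


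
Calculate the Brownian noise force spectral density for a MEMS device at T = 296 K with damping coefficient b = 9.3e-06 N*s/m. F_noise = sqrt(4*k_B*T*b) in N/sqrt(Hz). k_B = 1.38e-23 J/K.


Step 1: Compute 4 * k_B * T * b
= 4 * 1.38e-23 * 296 * 9.3e-06
= 1.5195e-25 N^2/Hz
Step 2: F_noise = sqrt(1.5195e-25)
F_noise = 3.90e-13 N/sqrt(Hz)


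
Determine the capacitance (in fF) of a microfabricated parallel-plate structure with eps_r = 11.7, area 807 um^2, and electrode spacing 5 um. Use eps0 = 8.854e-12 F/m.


Step 1: Convert area to m^2: A = 807e-12 m^2
Step 2: Convert gap to m: d = 5e-6 m
Step 3: C = eps0 * eps_r * A / d
C = 8.854e-12 * 11.7 * 807e-12 / 5e-6
Step 4: Convert to fF (multiply by 1e15).
C = 16.72 fF


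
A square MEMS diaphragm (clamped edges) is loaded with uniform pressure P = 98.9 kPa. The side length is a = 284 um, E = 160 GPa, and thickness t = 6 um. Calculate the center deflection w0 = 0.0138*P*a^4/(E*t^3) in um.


Step 1: Convert pressure to compatible units (E is in GPa, so P in GPa).
P = 98.9 kPa = 98.9e-6 GPa
Step 2: Compute numerator: 0.0138 * P * a^4.
a^4 = 284^4 = 6505390336
numerator = 0.0138 * 98.9e-6 * 6505390336 = 8.87869e+03
Step 3: Compute denominator: E * t^3 = 160 * 6^3 = 34560
Step 4: w0 = numerator / denominator = 8.87869e+03 / 34560 = 0.2569 um


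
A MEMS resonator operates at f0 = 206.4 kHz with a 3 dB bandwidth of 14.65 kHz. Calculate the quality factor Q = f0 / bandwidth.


Step 1: Q = f0 / bandwidth
Step 2: Q = 206.4 / 14.65
Q = 14.1


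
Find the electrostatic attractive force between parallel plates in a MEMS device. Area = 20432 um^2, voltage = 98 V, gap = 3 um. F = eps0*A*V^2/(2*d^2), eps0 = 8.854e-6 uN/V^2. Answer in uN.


Step 1: Identify parameters.
eps0 = 8.854e-6 uN/V^2, A = 20432 um^2, V = 98 V, d = 3 um
Step 2: Compute V^2 = 98^2 = 9604
Step 3: Compute d^2 = 3^2 = 9
Step 4: F = 0.5 * 8.854e-6 * 20432 * 9604 / 9
F = 96.523 uN


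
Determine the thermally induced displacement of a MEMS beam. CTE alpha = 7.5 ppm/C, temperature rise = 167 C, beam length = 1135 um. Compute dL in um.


Step 1: Convert CTE: alpha = 7.5 ppm/C = 7.5e-6 /C
Step 2: dL = 7.5e-6 * 167 * 1135
dL = 1.4216 um


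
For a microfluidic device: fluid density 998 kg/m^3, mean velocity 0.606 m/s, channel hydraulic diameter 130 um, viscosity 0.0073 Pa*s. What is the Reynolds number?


Step 1: Convert Dh to meters: Dh = 130e-6 m
Step 2: Re = rho * v * Dh / mu
Re = 998 * 0.606 * 130e-6 / 0.0073
Re = 10.77


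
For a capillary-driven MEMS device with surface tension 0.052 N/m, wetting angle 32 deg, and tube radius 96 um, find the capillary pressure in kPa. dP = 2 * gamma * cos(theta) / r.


Step 1: cos(32 deg) = 0.848
Step 2: Convert r to m: r = 96e-6 m
Step 3: dP = 2 * 0.052 * 0.848 / 96e-6 = 918.7 Pa
Step 4: Convert Pa to kPa (divide by 1000).
dP = 0.92 kPa


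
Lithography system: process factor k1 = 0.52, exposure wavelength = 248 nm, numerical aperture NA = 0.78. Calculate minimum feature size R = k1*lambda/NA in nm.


Step 1: Identify values: k1 = 0.52, lambda = 248 nm, NA = 0.78
Step 2: R = k1 * lambda / NA
R = 0.52 * 248 / 0.78
R = 165.3 nm


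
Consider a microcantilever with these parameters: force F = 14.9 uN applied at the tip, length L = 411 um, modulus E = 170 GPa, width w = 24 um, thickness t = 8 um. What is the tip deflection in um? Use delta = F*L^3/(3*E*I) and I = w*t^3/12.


Step 1: Calculate the second moment of area.
I = w * t^3 / 12 = 24 * 8^3 / 12 = 1024.0 um^4
Step 2: Convert E to consistent units (1 GPa = 1000 uN/um^2).
E = 170 GPa = 170000 uN/um^2
Step 3: Calculate tip deflection.
delta = F * L^3 / (3 * E * I)
delta = 14.9 * 411^3 / (3 * 170000 * 1024.0)
delta = 1.9808 um


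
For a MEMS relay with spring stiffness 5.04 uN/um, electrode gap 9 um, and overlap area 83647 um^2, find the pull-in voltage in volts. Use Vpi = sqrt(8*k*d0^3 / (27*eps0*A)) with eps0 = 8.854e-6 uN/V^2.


Step 1: Compute numerator: 8 * k * d0^3 = 8 * 5.04 * 9^3 = 29393.28
Step 2: Compute denominator: 27 * eps0 * A = 27 * 8.854e-6 * 83647 = 19.996485
Step 3: Vpi = sqrt(29393.28 / 19.996485)
Vpi = 38.34 V


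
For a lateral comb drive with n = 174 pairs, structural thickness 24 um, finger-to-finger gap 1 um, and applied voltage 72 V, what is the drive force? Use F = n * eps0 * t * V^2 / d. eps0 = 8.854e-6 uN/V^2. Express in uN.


Step 1: Parameters: n=174, eps0=8.854e-6 uN/V^2, t=24 um, V=72 V, d=1 um
Step 2: V^2 = 5184
Step 3: F = 174 * 8.854e-6 * 24 * 5184 / 1
F = 191.675 uN


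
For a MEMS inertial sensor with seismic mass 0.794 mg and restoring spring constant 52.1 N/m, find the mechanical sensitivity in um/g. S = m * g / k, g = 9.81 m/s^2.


Step 1: Convert mass: m = 0.794 mg = 7.94e-07 kg
Step 2: S = m * g / k = 7.94e-07 * 9.81 / 52.1
Step 3: S = 1.50e-07 m/g
Step 4: Convert to um/g: S = 0.15 um/g


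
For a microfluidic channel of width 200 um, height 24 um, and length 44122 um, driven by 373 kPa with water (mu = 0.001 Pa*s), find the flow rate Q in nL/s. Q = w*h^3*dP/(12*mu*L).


Step 1: Convert all dimensions to SI (meters).
w = 200e-6 m, h = 24e-6 m, L = 44122e-6 m, dP = 373e3 Pa
Step 2: Q = w * h^3 * dP / (12 * mu * L)
Q = 200e-6 * (24e-6)^3 * 373e3 / (12 * 0.001 * 44122e-6) = 1.94776302e-09 m^3/s
Step 3: Convert Q from m^3/s to nL/s (1 m^3 = 1e12 nL, so multiply by 1e12).
Q = 1947.763 nL/s


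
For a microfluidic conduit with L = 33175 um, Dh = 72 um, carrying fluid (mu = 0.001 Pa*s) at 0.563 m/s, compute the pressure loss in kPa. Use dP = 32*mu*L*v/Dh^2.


Step 1: Convert to SI: L = 33175e-6 m, Dh = 72e-6 m
Step 2: dP = 32 * 0.001 * 33175e-6 * 0.563 / (72e-6)^2
Step 3: dP = 115293.36 Pa
Step 4: Convert to kPa: dP = 115.29 kPa


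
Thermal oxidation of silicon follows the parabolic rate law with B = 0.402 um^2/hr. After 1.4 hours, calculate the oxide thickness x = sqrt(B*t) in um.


Step 1: Compute B*t = 0.402 * 1.4 = 0.5628
Step 2: x = sqrt(0.5628)
x = 0.75 um


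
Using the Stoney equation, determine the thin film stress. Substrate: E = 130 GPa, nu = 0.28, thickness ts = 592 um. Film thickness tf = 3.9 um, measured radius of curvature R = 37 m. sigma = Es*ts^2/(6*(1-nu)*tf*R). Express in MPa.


Step 1: Compute numerator: Es * ts^2 = 130 * 592^2 = 45560320 (GPa*um^2)
Step 2: Compute denominator (R in um): 6*(1-nu)*tf*R = 6*0.72*3.9*37e6 = 623376000.0 (um^2)
Step 3: sigma (GPa) = 45560320 / 623376000.0 = 7.3086e-02 GPa
Step 4: Convert to MPa (x1000): sigma = 73.1 MPa


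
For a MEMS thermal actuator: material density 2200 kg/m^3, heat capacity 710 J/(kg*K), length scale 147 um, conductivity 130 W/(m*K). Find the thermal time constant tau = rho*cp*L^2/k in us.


Step 1: Convert L to m: L = 147e-6 m
Step 2: L^2 = (147e-6)^2 = 2.1609e-08 m^2
Step 3: tau = 2200 * 710 * 2.1609e-08 / 130 = 2.596404e-04 s
Step 4: Convert to microseconds (multiply by 1e6).
tau = 259.64 us


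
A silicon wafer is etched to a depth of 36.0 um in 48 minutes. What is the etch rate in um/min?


Step 1: Etch rate = depth / time
Step 2: rate = 36.0 / 48
rate = 0.75 um/min


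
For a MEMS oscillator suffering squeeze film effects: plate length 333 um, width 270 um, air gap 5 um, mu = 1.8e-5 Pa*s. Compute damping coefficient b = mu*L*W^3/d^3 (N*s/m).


Step 1: Convert to SI.
L = 333e-6 m, W = 270e-6 m, d = 5e-6 m
Step 2: W^3 = (270e-6)^3 = 1.97e-11 m^3
Step 3: d^3 = (5e-6)^3 = 1.25e-16 m^3
Step 4: b = 1.8e-5 * 333e-6 * 1.97e-11 / 1.25e-16
b = 9.44e-04 N*s/m


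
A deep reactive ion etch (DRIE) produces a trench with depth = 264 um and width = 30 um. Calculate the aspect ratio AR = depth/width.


Step 1: AR = depth / width
Step 2: AR = 264 / 30
AR = 8.8


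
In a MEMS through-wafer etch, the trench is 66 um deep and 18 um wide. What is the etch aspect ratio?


Step 1: AR = depth / width
Step 2: AR = 66 / 18
AR = 3.7


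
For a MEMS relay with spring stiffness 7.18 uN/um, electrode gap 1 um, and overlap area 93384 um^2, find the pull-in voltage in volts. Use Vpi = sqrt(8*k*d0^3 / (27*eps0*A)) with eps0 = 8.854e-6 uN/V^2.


Step 1: Compute numerator: 8 * k * d0^3 = 8 * 7.18 * 1^3 = 57.44
Step 2: Compute denominator: 27 * eps0 * A = 27 * 8.854e-6 * 93384 = 22.324192
Step 3: Vpi = sqrt(57.44 / 22.324192)
Vpi = 1.6 V


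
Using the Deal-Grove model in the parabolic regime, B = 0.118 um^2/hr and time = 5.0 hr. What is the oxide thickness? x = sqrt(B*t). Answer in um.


Step 1: Compute B*t = 0.118 * 5.0 = 0.59
Step 2: x = sqrt(0.59)
x = 0.768 um


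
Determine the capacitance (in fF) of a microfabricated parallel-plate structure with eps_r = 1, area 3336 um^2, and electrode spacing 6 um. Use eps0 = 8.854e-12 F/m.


Step 1: Convert area to m^2: A = 3336e-12 m^2
Step 2: Convert gap to m: d = 6e-6 m
Step 3: C = eps0 * eps_r * A / d
C = 8.854e-12 * 1 * 3336e-12 / 6e-6
Step 4: Convert to fF (multiply by 1e15).
C = 4.92 fF


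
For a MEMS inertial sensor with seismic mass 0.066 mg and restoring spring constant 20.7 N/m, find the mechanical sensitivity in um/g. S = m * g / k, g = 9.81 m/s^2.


Step 1: Convert mass: m = 0.066 mg = 6.60e-08 kg
Step 2: S = m * g / k = 6.60e-08 * 9.81 / 20.7
Step 3: S = 3.13e-08 m/g
Step 4: Convert to um/g: S = 0.031 um/g


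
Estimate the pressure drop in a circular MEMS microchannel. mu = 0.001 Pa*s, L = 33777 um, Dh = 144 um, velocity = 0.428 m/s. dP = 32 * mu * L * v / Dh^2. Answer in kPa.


Step 1: Convert to SI: L = 33777e-6 m, Dh = 144e-6 m
Step 2: dP = 32 * 0.001 * 33777e-6 * 0.428 / (144e-6)^2
Step 3: dP = 22309.50 Pa
Step 4: Convert to kPa: dP = 22.31 kPa


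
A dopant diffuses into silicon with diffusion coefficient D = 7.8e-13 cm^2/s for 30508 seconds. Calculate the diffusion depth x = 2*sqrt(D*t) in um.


Step 1: Compute D*t = 7.8e-13 * 30508 = 2.379624e-08 cm^2
Step 2: sqrt(D*t) = 1.5426e-04 cm
Step 3: x = 2 * 1.5426e-04 cm = 3.0852e-04 cm
Step 4: Convert to um (1 cm = 1e4 um): x = 3.085 um
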